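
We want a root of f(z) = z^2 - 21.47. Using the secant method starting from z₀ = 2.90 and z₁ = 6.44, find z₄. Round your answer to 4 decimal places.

f(2.90) = -13.060000, f(6.44) = 20.003600
z₂ = 6.440000 − 20.003600·(6.440000 − 2.900000) / (20.003600 − (-13.060000)) = 6.440000 − (70.812744)/(33.063600) = 4.298287
f(4.298287) = -2.994729
z₃ = 4.298287 − (-2.994729)·(4.298287 − 6.440000) / (-2.994729 − 20.003600) = 4.298287 − (6.413851)/(-22.998329) = 4.577170
f(4.577170) = -0.519512
z₄ = 4.577170 − (-0.519512)·(4.577170 − 4.298287) / (-0.519512 − (-2.994729)) = 4.577170 − (-0.144883)/(2.475217) = 4.635704

4.6357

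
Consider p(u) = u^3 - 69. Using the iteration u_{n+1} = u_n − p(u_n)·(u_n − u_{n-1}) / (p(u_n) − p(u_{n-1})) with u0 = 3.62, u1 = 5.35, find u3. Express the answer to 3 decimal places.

p(3.62) = -21.56207, p(5.35) = 84.13037
u2 = 5.35000 − 84.13037·(5.35000 − 3.62000) / (84.13037 − (-21.56207)) = 5.35000 − (145.54555)/(105.69245) = 3.97293
p(3.97293) = -6.29043
u3 = 3.97293 − (-6.29043)·(3.97293 − 5.35000) / (-6.29043 − 84.13037) = 3.97293 − (8.66234)/(-90.42080) = 4.06873

4.069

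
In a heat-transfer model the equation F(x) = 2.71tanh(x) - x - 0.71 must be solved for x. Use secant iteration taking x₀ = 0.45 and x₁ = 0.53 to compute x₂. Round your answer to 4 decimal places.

0.4645

F(0.45) = -0.016654, F(0.53) = 0.075383
x₂ = 0.530000 − 0.075383·(0.530000 − 0.450000) / (0.075383 − (-0.016654)) = 0.530000 − (0.006031)/(0.092036) = 0.464476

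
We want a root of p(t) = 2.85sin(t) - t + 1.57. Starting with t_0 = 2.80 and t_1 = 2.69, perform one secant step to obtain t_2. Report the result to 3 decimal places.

2.724

p(2.80) = -0.27528, p(2.69) = 0.12374
t_2 = 2.69000 − 0.12374·(2.69000 − 2.80000) / (0.12374 − (-0.27528)) = 2.69000 − (-0.01361)/(0.39902) = 2.72411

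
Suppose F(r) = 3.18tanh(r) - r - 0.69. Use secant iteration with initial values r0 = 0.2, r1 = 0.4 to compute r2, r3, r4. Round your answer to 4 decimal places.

F(0.2) = -0.262346, F(0.4) = 0.118238
r2 = 0.400000 − 0.118238·(0.400000 − 0.200000) / (0.118238 − (-0.262346)) = 0.400000 − (0.023648)/(0.380584) = 0.337865
F(0.337865) = 0.007448
r3 = 0.337865 − 0.007448·(0.337865 − 0.400000) / (0.007448 − 0.118238) = 0.337865 − (-0.000463)/(-0.110790) = 0.333688
F(0.333688) = -0.000266
r4 = 0.333688 − (-0.000266)·(0.333688 − 0.337865) / (-0.000266 − 0.007448) = 0.333688 − (0.000001)/(-0.007714) = 0.333832

0.3379, 0.3337, 0.3338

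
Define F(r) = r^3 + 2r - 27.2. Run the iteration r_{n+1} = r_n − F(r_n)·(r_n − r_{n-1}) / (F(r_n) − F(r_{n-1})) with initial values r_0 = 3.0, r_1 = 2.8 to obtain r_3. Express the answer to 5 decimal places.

F(3.0) = 5.8000000, F(2.8) = 0.3520000
r_2 = 2.8000000 − 0.3520000·(2.8000000 − 3.0000000) / (0.3520000 − 5.8000000) = 2.8000000 − (-0.0704000)/(-5.4480000) = 2.7870778
F(2.7870778) = 0.0236266
r_3 = 2.7870778 − 0.0236266·(2.7870778 − 2.8000000) / (0.0236266 − 0.3520000) = 2.7870778 − (-0.0003053)/(-0.3283734) = 2.7861481

2.78615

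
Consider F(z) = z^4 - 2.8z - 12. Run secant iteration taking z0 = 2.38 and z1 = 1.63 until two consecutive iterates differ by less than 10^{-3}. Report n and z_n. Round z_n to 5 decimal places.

F(2.38) = 13.4214274, F(1.63) = -9.5048824
z2 = 1.6300000 − (-9.5048824)·(-0.7500000)/(-22.9263097) = 1.9409380;  |Δ| = 0.3109380
F(1.9409380) = -3.2425257
z3 = 1.9409380 − (-3.2425257)·(0.3109380)/(6.2623566) = 2.1019357;  |Δ| = 0.1609976
F(2.1019357) = 1.6344843
z4 = 2.1019357 − 1.6344843·(0.1609976)/(4.8770101) = 2.0479788;  |Δ| = 0.0539569
F(2.0479788) = -0.1428824
z5 = 2.0479788 − (-0.1428824)·(-0.0539569)/(-1.7773667) = 2.0523164;  |Δ| = 0.0043376
F(2.0523164) = -0.0055197
z6 = 2.0523164 − (-0.0055197)·(0.0043376)/(0.1373626) = 2.0524907;  |Δ| = 0.0001743
|z6 − z5| = 0.0001743 < 10^{-3}

n = 6, z_n = 2.05249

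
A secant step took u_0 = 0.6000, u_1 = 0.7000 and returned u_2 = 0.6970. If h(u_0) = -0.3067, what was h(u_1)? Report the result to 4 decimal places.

0.0095

The secant line through (0.6000, -0.3067) and (0.7000, h(u_1)) crosses zero at u_2 = 0.6970.
So (0.6000, -0.3067), (0.7000, h(u_1)), (0.6970, 0) are collinear:
h(u_1) = -0.3067 · (0.7000 − 0.6970) / (0.6000 − 0.6970) = -0.3067 · (0.003000)/(-0.097000) = 0.009486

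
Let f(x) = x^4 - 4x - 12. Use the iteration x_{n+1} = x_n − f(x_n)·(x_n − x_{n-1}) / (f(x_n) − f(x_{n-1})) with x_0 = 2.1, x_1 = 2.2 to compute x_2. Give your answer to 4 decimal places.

2.1266

f(2.1) = -0.951900, f(2.2) = 2.625600
x_2 = 2.200000 − 2.625600·(2.200000 − 2.100000) / (2.625600 − (-0.951900)) = 2.200000 − (0.262560)/(3.577500) = 2.126608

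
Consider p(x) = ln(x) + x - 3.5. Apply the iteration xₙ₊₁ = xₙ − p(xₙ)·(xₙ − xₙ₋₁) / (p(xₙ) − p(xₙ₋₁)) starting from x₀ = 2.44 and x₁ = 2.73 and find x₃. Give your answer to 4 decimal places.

2.5600

p(2.44) = -0.168002, p(2.73) = 0.234302
x₂ = 2.730000 − 0.234302·(2.730000 − 2.440000) / (0.234302 − (-0.168002)) = 2.730000 − (0.067947)/(0.402304) = 2.561104
p(2.561104) = 0.001542
x₃ = 2.561104 − 0.001542·(2.561104 − 2.730000) / (0.001542 − 0.234302) = 2.561104 − (-0.000261)/(-0.232759) = 2.559985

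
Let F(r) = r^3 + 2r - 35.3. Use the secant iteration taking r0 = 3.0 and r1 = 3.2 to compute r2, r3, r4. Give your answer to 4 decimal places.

F(3.0) = -2.300000, F(3.2) = 3.868000
r2 = 3.200000 − 3.868000·(3.200000 − 3.000000) / (3.868000 − (-2.300000)) = 3.200000 − (0.773600)/(6.168000) = 3.074578
F(3.074578) = -0.086752
r3 = 3.074578 − (-0.086752)·(3.074578 − 3.200000) / (-0.086752 − 3.868000) = 3.074578 − (0.010881)/(-3.954752) = 3.077330
F(3.077330) = -0.003156
r4 = 3.077330 − (-0.003156)·(3.077330 − 3.074578) / (-0.003156 − (-0.086752)) = 3.077330 − (-0.000009)/(0.083596) = 3.077434

3.0746, 3.0773, 3.0774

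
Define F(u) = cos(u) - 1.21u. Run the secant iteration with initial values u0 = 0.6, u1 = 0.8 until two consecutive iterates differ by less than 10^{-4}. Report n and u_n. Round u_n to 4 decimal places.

F(0.6) = 0.099336, F(0.8) = -0.271293
u2 = 0.800000 − (-0.271293)·(0.200000)/(-0.370629) = 0.653604;  |Δ| = 0.146396
F(0.653604) = 0.003037
u3 = 0.653604 − 0.003037·(-0.146396)/(0.274330) = 0.655225;  |Δ| = 0.001621
F(0.655225) = 0.000089
u4 = 0.655225 − 0.000089·(0.001621)/(-0.002948) = 0.655274;  |Δ| = 0.000049
|u4 − u3| = 0.000049 < 10^{-4}

n = 4, u_n = 0.6553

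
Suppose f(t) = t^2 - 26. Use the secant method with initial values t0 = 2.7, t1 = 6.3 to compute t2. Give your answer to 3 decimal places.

f(2.7) = -18.71000, f(6.3) = 13.69000
t2 = 6.30000 − 13.69000·(6.30000 − 2.70000) / (13.69000 − (-18.71000)) = 6.30000 − (49.28400)/(32.40000) = 4.77889

4.779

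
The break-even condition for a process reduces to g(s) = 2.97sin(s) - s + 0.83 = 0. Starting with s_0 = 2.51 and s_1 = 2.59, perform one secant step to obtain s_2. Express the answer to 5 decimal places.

2.53124

g(2.51) = 0.0735798, g(2.59) = -0.2035883
s_2 = 2.5900000 − (-0.2035883)·(2.5900000 − 2.5100000) / (-0.2035883 − 0.0735798) = 2.5900000 − (-0.0162871)/(-0.2771681) = 2.5312376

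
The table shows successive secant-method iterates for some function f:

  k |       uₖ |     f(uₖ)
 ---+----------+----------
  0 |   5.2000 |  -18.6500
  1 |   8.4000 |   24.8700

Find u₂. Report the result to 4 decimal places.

u₂ = 8.4000 − 24.8700·(8.4000 − 5.2000) / (24.8700 − (-18.6500))
   = 8.4000 − (79.584000)/(43.520000) = 6.571324

6.5713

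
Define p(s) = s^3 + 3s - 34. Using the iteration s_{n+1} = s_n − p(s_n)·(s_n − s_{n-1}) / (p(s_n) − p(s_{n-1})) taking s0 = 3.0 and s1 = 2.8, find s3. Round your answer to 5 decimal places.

2.93207

p(3.0) = 2.0000000, p(2.8) = -3.6480000
s2 = 2.8000000 − (-3.6480000)·(2.8000000 − 3.0000000) / (-3.6480000 − 2.0000000) = 2.8000000 − (0.7296000)/(-5.6480000) = 2.9291785
p(2.9291785) = -0.0798599
s3 = 2.9291785 − (-0.0798599)·(2.9291785 − 2.8000000) / (-0.0798599 − (-3.6480000)) = 2.9291785 − (-0.0103162)/(3.5681401) = 2.9320697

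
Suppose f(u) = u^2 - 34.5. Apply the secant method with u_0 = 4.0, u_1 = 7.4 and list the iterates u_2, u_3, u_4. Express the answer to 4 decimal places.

f(4.0) = -18.500000, f(7.4) = 20.260000
u_2 = 7.400000 − 20.260000·(7.400000 − 4.000000) / (20.260000 − (-18.500000)) = 7.400000 − (68.884000)/(38.760000) = 5.622807
f(5.622807) = -2.884041
u_3 = 5.622807 − (-2.884041)·(5.622807 − 7.400000) / (-2.884041 − 20.260000) = 5.622807 − (5.125498)/(-23.144041) = 5.844268
f(5.844268) = -0.344534
u_4 = 5.844268 − (-0.344534)·(5.844268 − 5.622807) / (-0.344534 − (-2.884041)) = 5.844268 − (-0.076301)/(2.539508) = 5.874313

5.6228, 5.8443, 5.8743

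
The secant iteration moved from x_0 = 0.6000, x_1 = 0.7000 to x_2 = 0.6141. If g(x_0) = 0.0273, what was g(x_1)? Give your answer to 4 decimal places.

-0.1663

The secant line through (0.6000, 0.0273) and (0.7000, g(x_1)) crosses zero at x_2 = 0.6141.
So (0.6000, 0.0273), (0.7000, g(x_1)), (0.6141, 0) are collinear:
g(x_1) = 0.0273 · (0.7000 − 0.6141) / (0.6000 − 0.6141) = 0.0273 · (0.085900)/(-0.014100) = -0.166317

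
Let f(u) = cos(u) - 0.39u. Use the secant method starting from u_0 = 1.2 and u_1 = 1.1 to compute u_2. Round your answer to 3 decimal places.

f(1.2) = -0.10564, f(1.1) = 0.02460
u_2 = 1.10000 − 0.02460·(1.10000 − 1.20000) / (0.02460 − (-0.10564)) = 1.10000 − (-0.00246)/(0.13024) = 1.11889

1.119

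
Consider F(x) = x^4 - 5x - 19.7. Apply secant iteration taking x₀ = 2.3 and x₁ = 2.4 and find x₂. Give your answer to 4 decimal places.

2.3685

F(2.3) = -3.215900, F(2.4) = 1.477600
x₂ = 2.400000 − 1.477600·(2.400000 − 2.300000) / (1.477600 − (-3.215900)) = 2.400000 − (0.147760)/(4.693500) = 2.368518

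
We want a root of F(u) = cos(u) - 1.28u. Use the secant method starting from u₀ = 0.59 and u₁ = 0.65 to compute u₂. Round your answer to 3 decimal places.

0.631

F(0.59) = 0.07574, F(0.65) = -0.03592
u₂ = 0.65000 − (-0.03592)·(0.65000 − 0.59000) / (-0.03592 − 0.07574) = 0.65000 − (-0.00215)/(-0.11166) = 0.63070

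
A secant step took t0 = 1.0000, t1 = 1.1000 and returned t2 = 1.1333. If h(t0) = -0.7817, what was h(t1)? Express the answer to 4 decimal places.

The secant line through (1.0000, -0.7817) and (1.1000, h(t1)) crosses zero at t2 = 1.1333.
So (1.0000, -0.7817), (1.1000, h(t1)), (1.1333, 0) are collinear:
h(t1) = -0.7817 · (1.1000 − 1.1333) / (1.0000 − 1.1333) = -0.7817 · (-0.033300)/(-0.133300) = -0.195278

-0.1953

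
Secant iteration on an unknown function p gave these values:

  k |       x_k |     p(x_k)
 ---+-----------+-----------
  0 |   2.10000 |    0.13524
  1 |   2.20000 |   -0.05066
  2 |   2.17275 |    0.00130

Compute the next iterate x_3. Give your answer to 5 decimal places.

x_3 = 2.17275 − 0.00130·(2.17275 − 2.20000) / (0.00130 − (-0.05066))
   = 2.17275 − (-0.0000354)/(0.0519600) = 2.1734318

2.17343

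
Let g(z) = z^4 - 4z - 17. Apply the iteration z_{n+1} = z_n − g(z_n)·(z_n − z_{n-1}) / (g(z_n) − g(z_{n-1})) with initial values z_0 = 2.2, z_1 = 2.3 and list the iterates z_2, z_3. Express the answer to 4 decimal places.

g(2.2) = -2.374400, g(2.3) = 1.784100
z_2 = 2.300000 − 1.784100·(2.300000 − 2.200000) / (1.784100 − (-2.374400)) = 2.300000 − (0.178410)/(4.158500) = 2.257098
g(2.257098) = -0.074570
z_3 = 2.257098 − (-0.074570)·(2.257098 − 2.300000) / (-0.074570 − 1.784100) = 2.257098 − (0.003199)/(-1.858670) = 2.258819

2.2571, 2.2588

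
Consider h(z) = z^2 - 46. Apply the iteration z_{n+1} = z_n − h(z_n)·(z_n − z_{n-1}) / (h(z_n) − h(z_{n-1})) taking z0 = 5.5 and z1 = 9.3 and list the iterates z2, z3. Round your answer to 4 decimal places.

h(5.5) = -15.750000, h(9.3) = 40.490000
z2 = 9.300000 − 40.490000·(9.300000 − 5.500000) / (40.490000 − (-15.750000)) = 9.300000 − (153.862000)/(56.240000) = 6.564189
h(6.564189) = -2.911420
z3 = 6.564189 − (-2.911420)·(6.564189 − 9.300000) / (-2.911420 − 40.490000) = 6.564189 − (7.965095)/(-43.401420) = 6.747711

6.5642, 6.7477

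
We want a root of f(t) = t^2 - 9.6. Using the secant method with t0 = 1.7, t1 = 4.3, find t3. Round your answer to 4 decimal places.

f(1.7) = -6.710000, f(4.3) = 8.890000
t2 = 4.300000 − 8.890000·(4.300000 − 1.700000) / (8.890000 − (-6.710000)) = 4.300000 − (23.114000)/(15.600000) = 2.818333
f(2.818333) = -1.656997
t3 = 2.818333 − (-1.656997)·(2.818333 − 4.300000) / (-1.656997 − 8.890000) = 2.818333 − (2.455118)/(-10.546997) = 3.051112

3.0511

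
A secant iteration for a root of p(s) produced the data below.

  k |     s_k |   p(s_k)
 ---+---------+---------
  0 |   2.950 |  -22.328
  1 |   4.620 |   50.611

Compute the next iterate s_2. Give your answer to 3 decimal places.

s_2 = 4.620 − 50.611·(4.620 − 2.950) / (50.611 − (-22.328))
   = 4.620 − (84.52037)/(72.93900) = 3.46122

3.461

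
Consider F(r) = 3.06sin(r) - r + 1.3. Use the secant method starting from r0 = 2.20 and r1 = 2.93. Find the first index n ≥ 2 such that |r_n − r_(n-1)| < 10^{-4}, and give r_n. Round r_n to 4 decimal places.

F(2.20) = 1.573999, F(2.93) = -0.987347
r2 = 2.930000 − (-0.987347)·(0.730000)/(-2.561346) = 2.648600;  |Δ| = 0.281400
F(2.648600) = 0.099590
r3 = 2.648600 − 0.099590·(-0.281400)/(1.086937) = 2.674383;  |Δ| = 0.025783
F(2.674383) = 0.003832
r4 = 2.674383 − 0.003832·(0.025783)/(-0.095758) = 2.675415;  |Δ| = 0.001032
F(2.675415) = -0.000019
r5 = 2.675415 − (-0.000019)·(0.001032)/(-0.003851) = 2.675409;  |Δ| = 0.000005
|r5 − r4| = 0.000005 < 10^{-4}

n = 5, r_n = 2.6754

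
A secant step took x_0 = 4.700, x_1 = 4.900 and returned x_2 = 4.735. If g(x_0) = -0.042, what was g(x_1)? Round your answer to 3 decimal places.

The secant line through (4.700, -0.042) and (4.900, g(x_1)) crosses zero at x_2 = 4.735.
So (4.700, -0.042), (4.900, g(x_1)), (4.735, 0) are collinear:
g(x_1) = -0.042 · (4.900 − 4.735) / (4.700 − 4.735) = -0.042 · (0.16500)/(-0.03500) = 0.19800

0.198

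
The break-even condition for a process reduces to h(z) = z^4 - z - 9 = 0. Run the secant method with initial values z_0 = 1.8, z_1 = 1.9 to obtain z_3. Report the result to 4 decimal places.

1.8133

h(1.8) = -0.302400, h(1.9) = 2.132100
z_2 = 1.900000 − 2.132100·(1.900000 − 1.800000) / (2.132100 − (-0.302400)) = 1.900000 − (0.213210)/(2.434500) = 1.812421
h(1.812421) = -0.022041
z_3 = 1.812421 − (-0.022041)·(1.812421 − 1.900000) / (-0.022041 − 2.132100) = 1.812421 − (0.001930)/(-2.154141) = 1.813318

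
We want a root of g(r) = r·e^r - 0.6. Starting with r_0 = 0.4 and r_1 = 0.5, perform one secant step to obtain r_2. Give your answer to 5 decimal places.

0.40144

g(0.4) = -0.0032701, g(0.5) = 0.2243606
r_2 = 0.5000000 − 0.2243606·(0.5000000 − 0.4000000) / (0.2243606 − (-0.0032701)) = 0.5000000 − (0.0224361)/(0.2276308) = 0.4014366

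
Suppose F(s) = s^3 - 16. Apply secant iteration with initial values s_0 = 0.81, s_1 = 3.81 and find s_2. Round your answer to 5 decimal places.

F(0.81) = -15.4685590, F(3.81) = 39.3063410
s_2 = 3.8100000 − 39.3063410·(3.8100000 − 0.8100000) / (39.3063410 − (-15.4685590)) = 3.8100000 − (117.9190230)/(54.7749000) = 1.6572070

1.65721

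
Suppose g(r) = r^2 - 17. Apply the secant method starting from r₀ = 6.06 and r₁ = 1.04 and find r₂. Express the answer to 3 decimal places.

3.282

g(6.06) = 19.72360, g(1.04) = -15.91840
r₂ = 1.04000 − (-15.91840)·(1.04000 − 6.06000) / (-15.91840 − 19.72360) = 1.04000 − (79.91037)/(-35.64200) = 3.28203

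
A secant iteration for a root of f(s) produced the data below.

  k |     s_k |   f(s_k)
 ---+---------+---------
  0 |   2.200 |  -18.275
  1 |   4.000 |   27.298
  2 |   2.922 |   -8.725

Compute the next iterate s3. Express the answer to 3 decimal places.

s3 = 2.922 − (-8.725)·(2.922 − 4.000) / (-8.725 − 27.298)
   = 2.922 − (9.40555)/(-36.02300) = 3.18310

3.183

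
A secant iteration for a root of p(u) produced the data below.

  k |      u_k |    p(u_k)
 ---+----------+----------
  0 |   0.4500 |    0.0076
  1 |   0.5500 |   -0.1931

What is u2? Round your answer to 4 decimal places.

u2 = 0.5500 − (-0.1931)·(0.5500 − 0.4500) / (-0.1931 − 0.0076)
   = 0.5500 − (-0.019310)/(-0.200700) = 0.453787

0.4538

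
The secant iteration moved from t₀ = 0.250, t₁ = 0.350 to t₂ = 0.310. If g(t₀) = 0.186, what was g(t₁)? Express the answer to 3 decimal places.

-0.124

The secant line through (0.250, 0.186) and (0.350, g(t₁)) crosses zero at t₂ = 0.310.
So (0.250, 0.186), (0.350, g(t₁)), (0.310, 0) are collinear:
g(t₁) = 0.186 · (0.350 − 0.310) / (0.250 − 0.310) = 0.186 · (0.04000)/(-0.06000) = -0.12400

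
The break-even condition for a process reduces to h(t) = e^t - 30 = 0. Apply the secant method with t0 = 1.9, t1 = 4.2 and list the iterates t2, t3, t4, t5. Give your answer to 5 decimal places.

h(1.9) = -23.3141056, h(4.2) = 36.6863310
t2 = 4.2000000 − 36.6863310·(4.2000000 − 1.9000000) / (36.6863310 − (-23.3141056)) = 4.2000000 − (84.3785614)/(60.0004366) = 2.7937009
h(2.7937009) = -13.6586145
t3 = 2.7937009 − (-13.6586145)·(2.7937009 − 4.2000000) / (-13.6586145 − 36.6863310) = 2.7937009 − (19.2080976)/(-50.3449456) = 3.1752307
h(3.1752307) = -6.0676598
t4 = 3.1752307 − (-6.0676598)·(3.1752307 − 2.7937009) / (-6.0676598 − (-13.6586145)) = 3.1752307 − (-2.3149931)/(7.5909547) = 3.4801980
h(3.4801980) = 2.4661501
t5 = 3.4801980 − 2.4661501·(3.4801980 − 3.1752307) / (2.4661501 − (-6.0676598)) = 3.4801980 − (0.7520952)/(8.5338099) = 3.3920668

2.79370, 3.17523, 3.48020, 3.39207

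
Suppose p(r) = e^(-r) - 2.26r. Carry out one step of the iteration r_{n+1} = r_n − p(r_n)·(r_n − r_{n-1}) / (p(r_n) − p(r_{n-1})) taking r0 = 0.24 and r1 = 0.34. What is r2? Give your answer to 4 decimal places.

0.3212

p(0.24) = 0.244228, p(0.34) = -0.056630
r2 = 0.340000 − (-0.056630)·(0.340000 − 0.240000) / (-0.056630 − 0.244228) = 0.340000 − (-0.005663)/(-0.300858) = 0.321177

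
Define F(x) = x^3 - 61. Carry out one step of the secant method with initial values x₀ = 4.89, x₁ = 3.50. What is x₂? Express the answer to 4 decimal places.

F(4.89) = 55.930169, F(3.50) = -18.125000
x₂ = 3.500000 − (-18.125000)·(3.500000 − 4.890000) / (-18.125000 − 55.930169) = 3.500000 − (25.193750)/(-74.055169) = 3.840202

3.8402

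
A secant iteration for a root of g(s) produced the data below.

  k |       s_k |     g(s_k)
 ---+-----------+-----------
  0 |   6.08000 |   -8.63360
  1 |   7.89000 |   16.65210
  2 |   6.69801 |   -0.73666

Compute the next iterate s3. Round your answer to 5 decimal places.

s3 = 6.69801 − (-0.73666)·(6.69801 − 7.89000) / (-0.73666 − 16.65210)
   = 6.69801 − (0.8780914)/(-17.3887600) = 6.7485076

6.74851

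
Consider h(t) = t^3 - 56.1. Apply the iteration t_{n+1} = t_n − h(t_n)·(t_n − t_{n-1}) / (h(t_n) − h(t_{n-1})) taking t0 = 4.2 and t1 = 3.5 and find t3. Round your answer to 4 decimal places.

h(4.2) = 17.988000, h(3.5) = -13.225000
t2 = 3.500000 − (-13.225000)·(3.500000 − 4.200000) / (-13.225000 − 17.988000) = 3.500000 − (9.257500)/(-31.213000) = 3.796591
h(3.796591) = -1.375538
t3 = 3.796591 − (-1.375538)·(3.796591 − 3.500000) / (-1.375538 − (-13.225000)) = 3.796591 − (-0.407973)/(11.849462) = 3.831021

3.8310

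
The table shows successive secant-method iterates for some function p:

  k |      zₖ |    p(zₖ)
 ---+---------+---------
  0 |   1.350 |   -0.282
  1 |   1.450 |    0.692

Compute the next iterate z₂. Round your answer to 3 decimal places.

z₂ = 1.450 − 0.692·(1.450 − 1.350) / (0.692 − (-0.282))
   = 1.450 − (0.06920)/(0.97400) = 1.37895

1.379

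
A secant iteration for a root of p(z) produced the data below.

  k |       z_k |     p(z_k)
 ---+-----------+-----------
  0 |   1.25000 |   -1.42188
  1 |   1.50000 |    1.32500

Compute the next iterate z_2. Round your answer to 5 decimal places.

1.37941

z_2 = 1.50000 − 1.32500·(1.50000 − 1.25000) / (1.32500 − (-1.42188))
   = 1.50000 − (0.3312500)/(2.7468800) = 1.3794086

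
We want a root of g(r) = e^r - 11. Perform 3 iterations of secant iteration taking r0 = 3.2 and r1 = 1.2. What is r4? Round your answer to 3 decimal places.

2.308

g(3.2) = 13.53253, g(1.2) = -7.67988
r2 = 1.20000 − (-7.67988)·(1.20000 − 3.20000) / (-7.67988 − 13.53253) = 1.20000 − (15.35977)/(-21.21241) = 1.92409
g(1.92409) = -4.15106
r3 = 1.92409 − (-4.15106)·(1.92409 − 1.20000) / (-4.15106 − (-7.67988)) = 1.92409 − (-3.00576)/(3.52882) = 2.77587
g(2.77587) = 5.05255
r4 = 2.77587 − 5.05255·(2.77587 − 1.92409) / (5.05255 − (-4.15106)) = 2.77587 − (4.30363)/(9.20361) = 2.30827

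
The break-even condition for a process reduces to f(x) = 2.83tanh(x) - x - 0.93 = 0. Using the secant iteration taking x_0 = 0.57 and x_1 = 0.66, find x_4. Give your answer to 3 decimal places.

0.610

f(0.57) = -0.04153, f(0.66) = 0.04677
x_2 = 0.66000 − 0.04677·(0.66000 − 0.57000) / (0.04677 − (-0.04153)) = 0.66000 − (0.00421)/(0.08830) = 0.61233
f(0.61233) = 0.00219
x_3 = 0.61233 − 0.00219·(0.61233 − 0.66000) / (0.00219 − 0.04677) = 0.61233 − (-0.00010)/(-0.04458) = 0.60999
f(0.60999) = -0.00013
x_4 = 0.60999 − (-0.00013)·(0.60999 − 0.61233) / (-0.00013 − 0.00219) = 0.60999 − (0.00000)/(-0.00231) = 0.61012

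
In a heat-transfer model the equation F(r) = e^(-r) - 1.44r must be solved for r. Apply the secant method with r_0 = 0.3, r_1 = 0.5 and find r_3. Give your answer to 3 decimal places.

F(0.3) = 0.30882, F(0.5) = -0.11347
r_2 = 0.50000 − (-0.11347)·(0.50000 − 0.30000) / (-0.11347 − 0.30882) = 0.50000 − (-0.02269)/(-0.42229) = 0.44626
F(0.44626) = -0.00260
r_3 = 0.44626 − (-0.00260)·(0.44626 − 0.50000) / (-0.00260 − (-0.11347)) = 0.44626 − (0.00014)/(0.11087) = 0.44500

0.445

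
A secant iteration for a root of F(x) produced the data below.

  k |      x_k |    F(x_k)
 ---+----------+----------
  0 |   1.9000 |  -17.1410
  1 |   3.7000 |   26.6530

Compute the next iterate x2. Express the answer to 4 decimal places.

x2 = 3.7000 − 26.6530·(3.7000 − 1.9000) / (26.6530 − (-17.1410))
   = 3.7000 − (47.975400)/(43.794000) = 2.604521

2.6045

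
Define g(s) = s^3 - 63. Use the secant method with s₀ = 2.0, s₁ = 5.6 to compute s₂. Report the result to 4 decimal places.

3.1813

g(2.0) = -55.000000, g(5.6) = 112.616000
s₂ = 5.600000 − 112.616000·(5.600000 − 2.000000) / (112.616000 − (-55.000000)) = 5.600000 − (405.417600)/(167.616000) = 3.181271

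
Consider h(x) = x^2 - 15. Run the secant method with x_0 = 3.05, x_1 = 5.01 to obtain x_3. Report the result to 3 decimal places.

3.858

h(3.05) = -5.69750, h(5.01) = 10.10010
x_2 = 5.01000 − 10.10010·(5.01000 − 3.05000) / (10.10010 − (-5.69750)) = 5.01000 − (19.79620)/(15.79760) = 3.75689
h(3.75689) = -0.88581
x_3 = 3.75689 − (-0.88581)·(3.75689 − 5.01000) / (-0.88581 − 10.10010) = 3.75689 − (1.11002)/(-10.98591) = 3.85793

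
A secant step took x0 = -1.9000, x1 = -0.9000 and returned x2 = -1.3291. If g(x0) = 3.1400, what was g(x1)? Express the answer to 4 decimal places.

The secant line through (-1.9000, 3.1400) and (-0.9000, g(x1)) crosses zero at x2 = -1.3291.
So (-1.9000, 3.1400), (-0.9000, g(x1)), (-1.3291, 0) are collinear:
g(x1) = 3.1400 · (-0.9000 − (-1.3291)) / (-1.9000 − (-1.3291)) = 3.1400 · (0.429100)/(-0.570900) = -2.360088

-2.3601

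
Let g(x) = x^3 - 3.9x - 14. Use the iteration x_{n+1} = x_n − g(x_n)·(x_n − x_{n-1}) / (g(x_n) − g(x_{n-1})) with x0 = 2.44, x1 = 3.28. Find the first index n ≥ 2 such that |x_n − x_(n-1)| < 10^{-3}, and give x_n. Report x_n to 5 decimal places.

n = 5, x_n = 2.94244

g(2.44) = -8.9892160, g(3.28) = 8.4955520
x2 = 3.2800000 − 8.4955520·(0.8400000)/(17.4847680) = 2.8718583;  |Δ| = 0.4081417
g(2.8718583) = -1.5143956
x3 = 2.8718583 − (-1.5143956)·(-0.4081417)/(-10.0099476) = 2.9336056;  |Δ| = 0.0617474
g(2.9336056) = -0.1943285
x4 = 2.9336056 − (-0.1943285)·(0.0617474)/(1.3200671) = 2.9426955;  |Δ| = 0.0090899
g(2.9426955) = 0.0056330
x5 = 2.9426955 − 0.0056330·(0.0090899)/(0.1999615) = 2.9424395;  |Δ| = 0.0002561
|x5 − x4| = 0.0002561 < 10^{-3}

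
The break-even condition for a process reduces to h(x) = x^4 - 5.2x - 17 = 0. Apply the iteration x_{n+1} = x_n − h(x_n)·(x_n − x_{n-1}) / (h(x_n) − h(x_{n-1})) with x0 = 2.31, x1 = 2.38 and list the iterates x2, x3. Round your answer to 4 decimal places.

h(2.31) = -0.538037, h(2.38) = 2.709427
x2 = 2.380000 − 2.709427·(2.380000 − 2.310000) / (2.709427 − (-0.538037)) = 2.380000 − (0.189660)/(3.247464) = 2.321598
h(2.321598) = -0.022200
x3 = 2.321598 − (-0.022200)·(2.321598 − 2.380000) / (-0.022200 − 2.709427) = 2.321598 − (0.001297)/(-2.731628) = 2.322072

2.3216, 2.3221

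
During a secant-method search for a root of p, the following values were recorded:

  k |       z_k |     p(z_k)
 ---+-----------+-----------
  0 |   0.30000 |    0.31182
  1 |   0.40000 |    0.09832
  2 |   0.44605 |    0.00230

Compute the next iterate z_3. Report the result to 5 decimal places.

0.44715

z_3 = 0.44605 − 0.00230·(0.44605 − 0.40000) / (0.00230 − 0.09832)
   = 0.44605 − (0.0001059)/(-0.0960200) = 0.4471531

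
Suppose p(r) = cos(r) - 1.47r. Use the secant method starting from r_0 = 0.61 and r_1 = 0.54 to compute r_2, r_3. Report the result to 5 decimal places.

0.57174, 0.57199

p(0.61) = -0.0770520, p(0.54) = 0.0639087
r_2 = 0.5400000 − 0.0639087·(0.5400000 − 0.6100000) / (0.0639087 − (-0.0770520)) = 0.5400000 − (-0.0044736)/(0.1409607) = 0.5717366
p(0.5717366) = 0.0005098
r_3 = 0.5717366 − 0.0005098·(0.5717366 − 0.5400000) / (0.0005098 − 0.0639087) = 0.5717366 − (0.0000162)/(-0.0633988) = 0.5719918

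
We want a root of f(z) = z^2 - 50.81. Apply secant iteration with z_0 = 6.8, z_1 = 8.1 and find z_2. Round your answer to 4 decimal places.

f(6.8) = -4.570000, f(8.1) = 14.800000
z_2 = 8.100000 − 14.800000·(8.100000 − 6.800000) / (14.800000 − (-4.570000)) = 8.100000 − (19.240000)/(19.370000) = 7.106711

7.1067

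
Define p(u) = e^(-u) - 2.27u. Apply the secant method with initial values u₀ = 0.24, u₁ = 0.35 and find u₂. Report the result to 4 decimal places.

0.3202

p(0.24) = 0.241828, p(0.35) = -0.089812
u₂ = 0.350000 − (-0.089812)·(0.350000 − 0.240000) / (-0.089812 − 0.241828) = 0.350000 − (-0.009879)/(-0.331640) = 0.320211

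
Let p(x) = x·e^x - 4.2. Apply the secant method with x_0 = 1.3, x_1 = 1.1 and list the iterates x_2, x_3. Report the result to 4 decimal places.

p(1.3) = 0.570086, p(1.1) = -0.895417
x_2 = 1.100000 − (-0.895417)·(1.100000 − 1.300000) / (-0.895417 − 0.570086) = 1.100000 − (0.179083)/(-1.465503) = 1.222199
p(1.222199) = -0.051067
x_3 = 1.222199 − (-0.051067)·(1.222199 − 1.100000) / (-0.051067 − (-0.895417)) = 1.222199 − (-0.006240)/(0.844351) = 1.229590

1.2222, 1.2296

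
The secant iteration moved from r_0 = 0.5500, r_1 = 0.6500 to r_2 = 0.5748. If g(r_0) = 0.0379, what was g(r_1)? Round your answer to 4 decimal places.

The secant line through (0.5500, 0.0379) and (0.6500, g(r_1)) crosses zero at r_2 = 0.5748.
So (0.5500, 0.0379), (0.6500, g(r_1)), (0.5748, 0) are collinear:
g(r_1) = 0.0379 · (0.6500 − 0.5748) / (0.5500 − 0.5748) = 0.0379 · (0.075200)/(-0.024800) = -0.114923

-0.1149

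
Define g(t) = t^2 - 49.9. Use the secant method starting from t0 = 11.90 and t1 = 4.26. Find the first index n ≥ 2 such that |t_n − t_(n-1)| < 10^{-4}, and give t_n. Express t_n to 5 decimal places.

g(11.90) = 91.7100000, g(4.26) = -31.7524000
t2 = 4.2600000 − (-31.7524000)·(-7.6400000)/(-123.4624000) = 6.2248762;  |Δ| = 1.9648762
g(6.2248762) = -11.1509158
t3 = 6.2248762 − (-11.1509158)·(1.9648762)/(20.6014842) = 7.2884001;  |Δ| = 1.0635238
g(7.2884001) = 3.2207757
t4 = 7.2884001 − 3.2207757·(1.0635238)/(14.3716915) = 7.0500585;  |Δ| = 0.2383416
g(7.0500585) = -0.1966752
t5 = 7.0500585 − (-0.1966752)·(-0.2383416)/(-3.4174509) = 7.0637751;  |Δ| = 0.0137166
g(7.0637751) = -0.0030811
t6 = 7.0637751 − (-0.0030811)·(0.0137166)/(0.1935941) = 7.0639934;  |Δ| = 0.0002183
g(7.0639934) = 0.0000030
t7 = 7.0639934 − 0.0000030·(0.0002183)/(0.0030841) = 7.0639932;  |Δ| = 0.0000002
|t7 − t6| = 0.0000002 < 10^{-4}

n = 7, t_n = 7.06399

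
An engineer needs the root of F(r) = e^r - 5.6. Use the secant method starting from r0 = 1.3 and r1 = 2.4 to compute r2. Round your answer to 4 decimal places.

F(1.3) = -1.930703, F(2.4) = 5.423176
r2 = 2.400000 − 5.423176·(2.400000 − 1.300000) / (5.423176 − (-1.930703)) = 2.400000 − (5.965494)/(7.353880) = 1.588796

1.5888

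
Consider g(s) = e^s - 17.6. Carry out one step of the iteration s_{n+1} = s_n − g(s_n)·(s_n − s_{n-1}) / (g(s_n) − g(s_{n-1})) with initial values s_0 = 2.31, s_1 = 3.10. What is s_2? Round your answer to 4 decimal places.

g(2.31) = -7.525575, g(3.10) = 4.597951
s_2 = 3.100000 − 4.597951·(3.100000 − 2.310000) / (4.597951 − (-7.525575)) = 3.100000 − (3.632382)/(12.123527) = 2.800386

2.8004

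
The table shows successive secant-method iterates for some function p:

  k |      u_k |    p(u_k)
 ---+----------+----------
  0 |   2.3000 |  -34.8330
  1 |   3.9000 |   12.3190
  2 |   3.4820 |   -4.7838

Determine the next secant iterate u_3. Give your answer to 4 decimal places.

3.5989

u_3 = 3.4820 − (-4.7838)·(3.4820 − 3.9000) / (-4.7838 − 12.3190)
   = 3.4820 − (1.999628)/(-17.102800) = 3.598918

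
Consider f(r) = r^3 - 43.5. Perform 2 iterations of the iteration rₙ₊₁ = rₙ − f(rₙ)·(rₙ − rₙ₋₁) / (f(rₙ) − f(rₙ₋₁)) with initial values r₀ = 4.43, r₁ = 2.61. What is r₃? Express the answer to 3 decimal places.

f(4.43) = 43.43831, f(2.61) = -25.72042
r₂ = 2.61000 − (-25.72042)·(2.61000 − 4.43000) / (-25.72042 − 43.43831) = 2.61000 − (46.81116)/(-69.15873) = 3.28687
f(3.28687) = -7.99040
r₃ = 3.28687 − (-7.99040)·(3.28687 − 2.61000) / (-7.99040 − (-25.72042)) = 3.28687 − (-5.40842)/(17.73002) = 3.59191

3.592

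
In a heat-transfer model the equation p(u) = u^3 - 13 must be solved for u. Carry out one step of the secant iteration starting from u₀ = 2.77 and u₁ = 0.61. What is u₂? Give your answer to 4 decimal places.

1.9221

p(2.77) = 8.253933, p(0.61) = -12.773019
u₂ = 0.610000 − (-12.773019)·(0.610000 − 2.770000) / (-12.773019 − 8.253933) = 0.610000 − (27.589721)/(-21.026952) = 1.922112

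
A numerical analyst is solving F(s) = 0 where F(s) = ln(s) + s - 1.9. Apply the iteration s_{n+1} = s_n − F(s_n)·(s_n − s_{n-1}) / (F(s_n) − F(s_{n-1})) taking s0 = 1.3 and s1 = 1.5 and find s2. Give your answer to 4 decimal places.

1.4968

F(1.3) = -0.337636, F(1.5) = 0.005465
s2 = 1.500000 − 0.005465·(1.500000 − 1.300000) / (0.005465 − (-0.337636)) = 1.500000 − (0.001093)/(0.343101) = 1.496814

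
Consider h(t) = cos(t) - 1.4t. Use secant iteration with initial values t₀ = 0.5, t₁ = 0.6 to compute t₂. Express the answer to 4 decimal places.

0.5924

h(0.5) = 0.177583, h(0.6) = -0.014664
t₂ = 0.600000 − (-0.014664)·(0.600000 − 0.500000) / (-0.014664 − 0.177583) = 0.600000 − (-0.001466)/(-0.192247) = 0.592372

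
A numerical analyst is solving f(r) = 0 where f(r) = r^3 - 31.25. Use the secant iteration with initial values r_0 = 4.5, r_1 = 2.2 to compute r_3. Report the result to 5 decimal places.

f(4.5) = 59.8750000, f(2.2) = -20.6020000
r_2 = 2.2000000 − (-20.6020000)·(2.2000000 − 4.5000000) / (-20.6020000 − 59.8750000) = 2.2000000 − (47.3846000)/(-80.4770000) = 2.7887968
f(2.7887968) = -9.5604464
r_3 = 2.7887968 − (-9.5604464)·(2.7887968 − 2.2000000) / (-9.5604464 − (-20.6020000)) = 2.7887968 − (-5.6291602)/(11.0415536) = 3.2986128

3.29861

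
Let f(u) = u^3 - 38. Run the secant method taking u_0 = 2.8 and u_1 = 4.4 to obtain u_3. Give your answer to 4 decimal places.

3.3214

f(2.8) = -16.048000, f(4.4) = 47.184000
u_2 = 4.400000 − 47.184000·(4.400000 − 2.800000) / (47.184000 − (-16.048000)) = 4.400000 − (75.494400)/(63.232000) = 3.206073
f(3.206073) = -5.045087
u_3 = 3.206073 − (-5.045087)·(3.206073 − 4.400000) / (-5.045087 − 47.184000) = 3.206073 − (6.023466)/(-52.229087) = 3.321401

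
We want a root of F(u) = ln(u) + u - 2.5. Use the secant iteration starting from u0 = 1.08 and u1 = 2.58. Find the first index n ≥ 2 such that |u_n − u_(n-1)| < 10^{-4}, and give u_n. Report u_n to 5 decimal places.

F(1.08) = -1.3430390, F(2.58) = 1.0277894
u2 = 2.5800000 − 1.0277894·(1.5000000)/(2.3708284) = 1.9297277;  |Δ| = 0.6502723
F(1.9297277) = 0.0871065
u3 = 1.9297277 − 0.0871065·(-0.6502723)/(-0.9406829) = 1.8695129;  |Δ| = 0.0602147
F(1.8695129) = -0.0048092
u4 = 1.8695129 − (-0.0048092)·(-0.0602147)/(-0.0919157) = 1.8726634;  |Δ| = 0.0031505
F(1.8726634) = 0.0000252
u5 = 1.8726634 − 0.0000252·(0.0031505)/(0.0048343) = 1.8726470;  |Δ| = 0.0000164
|u5 − u4| = 0.0000164 < 10^{-4}

n = 5, u_n = 1.87265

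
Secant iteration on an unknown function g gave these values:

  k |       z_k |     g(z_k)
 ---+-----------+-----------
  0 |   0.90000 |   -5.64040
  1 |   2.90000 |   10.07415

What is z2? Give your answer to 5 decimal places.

1.61786

z2 = 2.90000 − 10.07415·(2.90000 − 0.90000) / (10.07415 − (-5.64040))
   = 2.90000 − (20.1483000)/(15.7145500) = 1.6178570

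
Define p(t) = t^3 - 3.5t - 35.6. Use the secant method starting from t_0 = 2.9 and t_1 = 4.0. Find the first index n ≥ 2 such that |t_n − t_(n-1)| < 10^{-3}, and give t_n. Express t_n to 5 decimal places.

n = 5, t_n = 3.64307

p(2.9) = -21.3610000, p(4.0) = 14.4000000
t_2 = 4.0000000 − 14.4000000·(1.1000000)/(35.7610000) = 3.5570594;  |Δ| = 0.4429406
p(3.5570594) = -3.0434047
t_3 = 3.5570594 − (-3.0434047)·(-0.4429406)/(-17.4434047) = 3.6343406;  |Δ| = 0.0772812
p(3.6343406) = -0.3162534
t_4 = 3.6343406 − (-0.3162534)·(0.0772812)/(2.7271513) = 3.6433025;  |Δ| = 0.0089619
p(3.6433025) = 0.0083742
t_5 = 3.6433025 − 0.0083742·(0.0089619)/(0.3246275) = 3.6430713;  |Δ| = 0.0002312
|t_5 − t_4| = 0.0002312 < 10^{-3}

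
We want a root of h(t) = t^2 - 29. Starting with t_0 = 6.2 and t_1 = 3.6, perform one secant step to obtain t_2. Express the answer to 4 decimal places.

h(6.2) = 9.440000, h(3.6) = -16.040000
t_2 = 3.600000 − (-16.040000)·(3.600000 − 6.200000) / (-16.040000 − 9.440000) = 3.600000 − (41.704000)/(-25.480000) = 5.236735

5.2367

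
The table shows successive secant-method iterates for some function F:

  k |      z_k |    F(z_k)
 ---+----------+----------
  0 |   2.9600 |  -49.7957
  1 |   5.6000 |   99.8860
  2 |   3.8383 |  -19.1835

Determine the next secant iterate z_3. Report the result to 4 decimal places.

z_3 = 3.8383 − (-19.1835)·(3.8383 − 5.6000) / (-19.1835 − 99.8860)
   = 3.8383 − (33.795572)/(-119.069500) = 4.122131

4.1221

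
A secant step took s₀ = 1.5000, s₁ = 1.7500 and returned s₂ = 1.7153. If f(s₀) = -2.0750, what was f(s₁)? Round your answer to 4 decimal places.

The secant line through (1.5000, -2.0750) and (1.7500, f(s₁)) crosses zero at s₂ = 1.7153.
So (1.5000, -2.0750), (1.7500, f(s₁)), (1.7153, 0) are collinear:
f(s₁) = -2.0750 · (1.7500 − 1.7153) / (1.5000 − 1.7153) = -2.0750 · (0.034700)/(-0.215300) = 0.334429

0.3344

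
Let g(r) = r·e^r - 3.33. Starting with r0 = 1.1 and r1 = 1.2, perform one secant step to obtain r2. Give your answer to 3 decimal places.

g(1.1) = -0.02542, g(1.2) = 0.65414
r2 = 1.20000 − 0.65414·(1.20000 − 1.10000) / (0.65414 − (-0.02542)) = 1.20000 − (0.06541)/(0.67956) = 1.10374

1.104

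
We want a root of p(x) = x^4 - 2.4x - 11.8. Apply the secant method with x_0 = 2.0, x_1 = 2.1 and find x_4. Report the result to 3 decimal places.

2.020

p(2.0) = -0.60000, p(2.1) = 2.60810
x_2 = 2.10000 − 2.60810·(2.10000 − 2.00000) / (2.60810 − (-0.60000)) = 2.10000 − (0.26081)/(3.20810) = 2.01870
p(2.01870) = -0.03795
x_3 = 2.01870 − (-0.03795)·(2.01870 − 2.10000) / (-0.03795 − 2.60810) = 2.01870 − (0.00309)/(-2.64605) = 2.01987
p(2.01987) = -0.00235
x_4 = 2.01987 − (-0.00235)·(2.01987 − 2.01870) / (-0.00235 − (-0.03795)) = 2.01987 − (0.00000)/(0.03561) = 2.01995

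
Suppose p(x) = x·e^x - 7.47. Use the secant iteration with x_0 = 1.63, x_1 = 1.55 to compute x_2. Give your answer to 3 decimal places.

p(1.63) = 0.84932, p(1.55) = -0.16722
x_2 = 1.55000 − (-0.16722)·(1.55000 − 1.63000) / (-0.16722 − 0.84932) = 1.55000 − (0.01338)/(-1.01654) = 1.56316

1.563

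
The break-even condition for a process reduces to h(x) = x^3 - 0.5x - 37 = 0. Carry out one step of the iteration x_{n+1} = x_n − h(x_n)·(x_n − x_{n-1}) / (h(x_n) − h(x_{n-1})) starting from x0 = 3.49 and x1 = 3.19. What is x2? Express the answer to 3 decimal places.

3.376

h(3.49) = 3.76355, h(3.19) = -6.13324
x2 = 3.19000 − (-6.13324)·(3.19000 − 3.49000) / (-6.13324 − 3.76355) = 3.19000 − (1.83997)/(-9.89679) = 3.37592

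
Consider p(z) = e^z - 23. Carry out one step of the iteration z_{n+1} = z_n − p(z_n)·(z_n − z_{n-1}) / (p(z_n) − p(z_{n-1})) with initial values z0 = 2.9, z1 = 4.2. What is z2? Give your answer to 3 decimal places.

p(2.9) = -4.82585, p(4.2) = 43.68633
z2 = 4.20000 − 43.68633·(4.20000 − 2.90000) / (43.68633 − (-4.82585)) = 4.20000 − (56.79223)/(48.51219) = 3.02932

3.029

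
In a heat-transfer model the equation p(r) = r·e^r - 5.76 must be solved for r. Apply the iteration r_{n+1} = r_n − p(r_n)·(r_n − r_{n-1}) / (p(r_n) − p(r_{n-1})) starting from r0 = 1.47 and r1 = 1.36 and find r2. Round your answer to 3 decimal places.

p(1.47) = 0.63338, p(1.36) = -0.46118
r2 = 1.36000 − (-0.46118)·(1.36000 − 1.47000) / (-0.46118 − 0.63338) = 1.36000 − (0.05073)/(-1.09455) = 1.40635

1.406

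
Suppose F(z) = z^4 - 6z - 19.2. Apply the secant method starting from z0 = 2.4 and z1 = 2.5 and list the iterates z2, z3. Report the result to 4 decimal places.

F(2.4) = -0.422400, F(2.5) = 4.862500
z2 = 2.500000 − 4.862500·(2.500000 − 2.400000) / (4.862500 − (-0.422400)) = 2.500000 − (0.486250)/(5.284900) = 2.407993
F(2.407993) = -0.026185
z3 = 2.407993 − (-0.026185)·(2.407993 − 2.500000) / (-0.026185 − 4.862500) = 2.407993 − (0.002409)/(-4.888685) = 2.408485

2.4080, 2.4085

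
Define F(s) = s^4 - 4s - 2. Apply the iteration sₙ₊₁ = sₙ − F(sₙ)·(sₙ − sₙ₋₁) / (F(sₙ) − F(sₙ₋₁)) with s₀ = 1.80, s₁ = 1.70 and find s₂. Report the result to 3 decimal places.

F(1.80) = 1.29760, F(1.70) = -0.44790
s₂ = 1.70000 − (-0.44790)·(1.70000 − 1.80000) / (-0.44790 − 1.29760) = 1.70000 − (0.04479)/(-1.74550) = 1.72566

1.726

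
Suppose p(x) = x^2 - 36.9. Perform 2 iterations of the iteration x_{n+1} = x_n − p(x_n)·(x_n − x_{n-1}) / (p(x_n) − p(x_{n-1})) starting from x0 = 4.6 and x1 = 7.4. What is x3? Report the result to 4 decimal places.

6.0583

p(4.6) = -15.740000, p(7.4) = 17.860000
x2 = 7.400000 − 17.860000·(7.400000 − 4.600000) / (17.860000 − (-15.740000)) = 7.400000 − (50.008000)/(33.600000) = 5.911667
p(5.911667) = -1.952197
x3 = 5.911667 − (-1.952197)·(5.911667 − 7.400000) / (-1.952197 − 17.860000) = 5.911667 − (2.905520)/(-19.812197) = 6.058320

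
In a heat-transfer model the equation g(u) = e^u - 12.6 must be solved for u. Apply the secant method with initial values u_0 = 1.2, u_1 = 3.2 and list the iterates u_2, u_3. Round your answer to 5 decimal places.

g(1.2) = -9.2798831, g(3.2) = 11.9325302
u_2 = 3.2000000 − 11.9325302·(3.2000000 − 1.2000000) / (11.9325302 − (-9.2798831)) = 3.2000000 − (23.8650604)/(21.2124133) = 2.0749484
g(2.0749484) = -4.6358648
u_3 = 2.0749484 − (-4.6358648)·(2.0749484 − 3.2000000) / (-4.6358648 − 11.9325302) = 2.0749484 − (5.2155874)/(-16.5683950) = 2.3897397

2.07495, 2.38974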